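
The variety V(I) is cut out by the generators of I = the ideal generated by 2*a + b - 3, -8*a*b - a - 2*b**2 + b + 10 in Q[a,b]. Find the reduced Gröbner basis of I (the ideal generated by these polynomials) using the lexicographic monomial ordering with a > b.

G = {a + 1/2*b - 3/2, b**2 - 21/4*b + 17/4}

f_1 = 2*a + b - 3, LT = a.
f_2 = -8*a*b - a - 2*b**2 + b + 10, LT = a*b.

S(f_1,f_2): lcm = a*b. S = -1/8*a + 1/4*b**2 - 11/8*b + 5/4.
  leading term a: subtract (-1/16)·f_1 from -1/8*a + 1/4*b**2 - 11/8*b + 5/4 → 1/4*b**2 - 21/16*b + 17/16
  leading term b**2: no divisor's leading term divides it; move 1/4*b**2 to the remainder.
  leading term b: no divisor's leading term divides it; move -21/16*b to the remainder.
  leading term 1: no divisor's leading term divides it; move 17/16 to the remainder.
  remainder 1/4*b**2 - 21/16*b + 17/16 ≠ 0; add g_3 = 1/4*b**2 - 21/16*b + 17/16 to the basis.

The other S-polynomials (S(f_1,g_3), S(f_2,g_3)) all reduce to 0 modulo the current basis, so we have a Gröbner basis.
Inter-reduce: drop elements whose leading term is divisible by another's, tail-reduce, and make monic.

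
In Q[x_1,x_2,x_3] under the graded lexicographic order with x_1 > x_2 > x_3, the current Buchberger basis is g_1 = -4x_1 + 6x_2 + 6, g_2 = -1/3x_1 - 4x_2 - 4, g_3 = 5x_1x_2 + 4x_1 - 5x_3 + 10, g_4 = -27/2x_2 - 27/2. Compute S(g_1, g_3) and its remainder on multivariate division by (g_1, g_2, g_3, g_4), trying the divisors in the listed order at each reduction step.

lcm(LM(g_1), LM(g_3)) = x_1x_2.
S = (lcm/LT(g_1))·g_1 − (lcm/LT(g_3))·g_3 = -3/2x_2^2 - 4/5x_1 - 3/2x_2 + x_3 - 2.
Reduce S modulo (g_1, g_2, g_3, g_4) in that order:
  leading term x_2^2: subtract (1/9x_2)·g_4 from -3/2x_2^2 - 4/5x_1 - 3/2x_2 + x_3 - 2 → -4/5x_1 + x_3 - 2
  leading term x_1: subtract (1/5)·g_1 from -4/5x_1 + x_3 - 2 → -6/5x_2 + x_3 - 16/5
  leading term x_2: subtract (4/45)·g_4 from -6/5x_2 + x_3 - 16/5 → x_3 - 2
  leading term x_3: no divisor's leading term divides it; move x_3 to the remainder.
  leading term 1: no divisor's leading term divides it; move -2 to the remainder.
The remainder x_3 - 2 is nonzero, so it would be added as the next basis element.
This is the inner loop of Buchberger's algorithm — each nonzero remainder becomes a new basis element.

S(g_1, g_3) = -3/2x_2^2 - 4/5x_1 - 3/2x_2 + x_3 - 2; remainder on division = x_3 - 2.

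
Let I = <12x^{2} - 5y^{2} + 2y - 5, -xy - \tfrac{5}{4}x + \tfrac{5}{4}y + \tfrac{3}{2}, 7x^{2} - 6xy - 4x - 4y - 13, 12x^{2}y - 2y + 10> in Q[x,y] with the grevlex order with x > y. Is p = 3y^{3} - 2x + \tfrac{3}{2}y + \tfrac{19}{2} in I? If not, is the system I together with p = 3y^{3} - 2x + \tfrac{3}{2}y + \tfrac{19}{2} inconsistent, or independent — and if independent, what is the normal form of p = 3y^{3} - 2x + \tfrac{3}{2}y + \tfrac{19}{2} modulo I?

First compute the reduced Gröbner basis of I by Buchberger's algorithm.
f_1 = 12x^{2} - 5y^{2} + 2y - 5, LT = x^{2}.
f_2 = -xy - \tfrac{5}{4}x + \tfrac{5}{4}y + \tfrac{3}{2}, LT = xy.
f_3 = 7x^{2} - 6xy - 4x - 4y - 13, LT = x^{2}.
f_4 = 12x^{2}y - 2y + 10, LT = x^{2}y.

S(f_1,f_2): lcm = x^{2}y. S = -\tfrac{5}{12}y^{3} - \tfrac{5}{4}x^{2} + \tfrac{5}{4}xy + \tfrac{1}{6}y^{2} + \tfrac{3}{2}x - \tfrac{5}{12}y.
  leading term y^{3}: no divisor's leading term divides it; move -\tfrac{5}{12}y^{3} to the remainder.
  leading term x^{2}: subtract (-\tfrac{5}{48})·f_1 from -\tfrac{5}{4}x^{2} + \tfrac{5}{4}xy + \tfrac{1}{6}y^{2} + \tfrac{3}{2}x - \tfrac{5}{12}y → \tfrac{5}{4}xy - \tfrac{17}{48}y^{2} + \tfrac{3}{2}x - \tfrac{5}{24}y - \tfrac{25}{48}
  leading term xy: subtract (-\tfrac{5}{4})·f_2 from \tfrac{5}{4}xy - \tfrac{17}{48}y^{2} + \tfrac{3}{2}x - \tfrac{5}{24}y - \tfrac{25}{48} → -\tfrac{17}{48}y^{2} - \tfrac{1}{16}x + \tfrac{65}{48}y + \tfrac{65}{48}
  leading term y^{2}: no divisor's leading term divides it; move -\tfrac{17}{48}y^{2} to the remainder.
  leading term x: no divisor's leading term divides it; move -\tfrac{1}{16}x to the remainder.
  leading term y: no divisor's leading term divides it; move \tfrac{65}{48}y to the remainder.
  leading term 1: no divisor's leading term divides it; move \tfrac{65}{48} to the remainder.
  remainder -\tfrac{5}{12}y^{3} - \tfrac{17}{48}y^{2} - \tfrac{1}{16}x + \tfrac{65}{48}y + \tfrac{65}{48} ≠ 0; add h_5 = -\tfrac{5}{12}y^{3} - \tfrac{17}{48}y^{2} - \tfrac{1}{16}x + \tfrac{65}{48}y + \tfrac{65}{48} to the basis.

S(f_1,f_3): lcm = x^{2}. S = \tfrac{6}{7}xy - \tfrac{5}{12}y^{2} + \tfrac{4}{7}x + \tfrac{31}{42}y + \tfrac{121}{84}.
  leading term xy: subtract (-\tfrac{6}{7})·f_2 from \tfrac{6}{7}xy - \tfrac{5}{12}y^{2} + \tfrac{4}{7}x + \tfrac{31}{42}y + \tfrac{121}{84} → -\tfrac{5}{12}y^{2} - \tfrac{1}{2}x + \tfrac{38}{21}y + \tfrac{229}{84}
  leading term y^{2}: no divisor's leading term divides it; move -\tfrac{5}{12}y^{2} to the remainder.
  leading term x: no divisor's leading term divides it; move -\tfrac{1}{2}x to the remainder.
  leading term y: no divisor's leading term divides it; move \tfrac{38}{21}y to the remainder.
  leading term 1: no divisor's leading term divides it; move \tfrac{229}{84} to the remainder.
  remainder -\tfrac{5}{12}y^{2} - \tfrac{1}{2}x + \tfrac{38}{21}y + \tfrac{229}{84} ≠ 0; add h_6 = -\tfrac{5}{12}y^{2} - \tfrac{1}{2}x + \tfrac{38}{21}y + \tfrac{229}{84} to the basis.

S(f_1,f_4): lcm = x^{2}y. S = -\tfrac{5}{12}y^{3} + \tfrac{1}{6}y^{2} - \tfrac{1}{4}y - \tfrac{5}{6}.
  leading term y^{3}: subtract (1)·h_5 from -\tfrac{5}{12}y^{3} + \tfrac{1}{6}y^{2} - \tfrac{1}{4}y - \tfrac{5}{6} → \tfrac{25}{48}y^{2} + \tfrac{1}{16}x - \tfrac{77}{48}y - \tfrac{35}{16}
  leading term y^{2}: subtract (-\tfrac{5}{4})·h_6 from \tfrac{25}{48}y^{2} + \tfrac{1}{16}x - \tfrac{77}{48}y - \tfrac{35}{16} → -\tfrac{9}{16}x + \tfrac{221}{336}y + \tfrac{205}{168}
  leading term x: no divisor's leading term divides it; move -\tfrac{9}{16}x to the remainder.
  leading term y: no divisor's leading term divides it; move \tfrac{221}{336}y to the remainder.
  leading term 1: no divisor's leading term divides it; move \tfrac{205}{168} to the remainder.
  remainder -\tfrac{9}{16}x + \tfrac{221}{336}y + \tfrac{205}{168} ≠ 0; add h_7 = -\tfrac{9}{16}x + \tfrac{221}{336}y + \tfrac{205}{168} to the basis.

S(f_2,f_3): lcm = x^{2}y. S = \tfrac{6}{7}xy^{2} + \tfrac{5}{4}x^{2} - \tfrac{19}{28}xy + \tfrac{4}{7}y^{2} - \tfrac{3}{2}x + \tfrac{13}{7}y.
  leading term xy^{2}: subtract (-\tfrac{6}{7}y)·f_2 from \tfrac{6}{7}xy^{2} + \tfrac{5}{4}x^{2} - \tfrac{19}{28}xy + \tfrac{4}{7}y^{2} - \tfrac{3}{2}x + \tfrac{13}{7}y → \tfrac{5}{4}x^{2} - \tfrac{7}{4}xy + \tfrac{23}{14}y^{2} - \tfrac{3}{2}x + \tfrac{22}{7}y
  leading term x^{2}: subtract (\tfrac{5}{48})·f_1 from \tfrac{5}{4}x^{2} - \tfrac{7}{4}xy + \tfrac{23}{14}y^{2} - \tfrac{3}{2}x + \tfrac{22}{7}y → -\tfrac{7}{4}xy + \tfrac{727}{336}y^{2} - \tfrac{3}{2}x + \tfrac{493}{168}y + \tfrac{25}{48}
  leading term xy: subtract (\tfrac{7}{4})·f_2 from -\tfrac{7}{4}xy + \tfrac{727}{336}y^{2} - \tfrac{3}{2}x + \tfrac{493}{168}y + \tfrac{25}{48} → \tfrac{727}{336}y^{2} + \tfrac{11}{16}x + \tfrac{251}{336}y - \tfrac{101}{48}
  leading term y^{2}: subtract (-\tfrac{727}{140})·h_6 from \tfrac{727}{336}y^{2} + \tfrac{11}{16}x + \tfrac{251}{336}y - \tfrac{101}{48} → -\tfrac{1069}{560}x + \tfrac{39763}{3920}y + \tfrac{23623}{1960}
  leading term x: subtract (\tfrac{1069}{315})·h_7 from -\tfrac{1069}{560}x + \tfrac{39763}{3920}y + \tfrac{23623}{1960} → \tfrac{104669}{13230}y + \tfrac{104669}{13230}
  leading term y: no divisor's leading term divides it; move \tfrac{104669}{13230}y to the remainder.
  leading term 1: no divisor's leading term divides it; move \tfrac{104669}{13230} to the remainder.
  remainder \tfrac{104669}{13230}y + \tfrac{104669}{13230} ≠ 0; add h_8 = \tfrac{104669}{13230}y + \tfrac{104669}{13230} to the basis.

The other S-polynomials (S(f_2,f_4), S(f_3,f_4), S(f_1,h_5), S(f_2,h_5), S(f_3,h_5), S(f_4,h_5), S(f_1,h_6), S(f_2,h_6), S(f_3,h_6), S(f_4,h_6), S(h_5,h_6), S(f_1,h_7), S(f_2,h_7), S(f_3,h_7), S(f_4,h_7), S(h_5,h_7), S(h_6,h_7), S(f_1,h_8), S(f_2,h_8), S(f_3,h_8), S(f_4,h_8), S(h_5,h_8), S(h_6,h_8), S(h_7,h_8)) all reduce to 0 modulo the current basis, so we have a Gröbner basis.
Inter-reduce: drop elements whose leading term is divisible by another's, tail-reduce, and make monic.
Reduced Gröbner basis: {x - 1, y + 1}.
Label its elements g_1 = x - 1, g_2 = y + 1.

Reduce p = 3y^{3} - 2x + \tfrac{3}{2}y + \tfrac{19}{2} modulo G:
  leading term y^{3}: subtract (3y^{2})·g_2 from 3y^{3} - 2x + \tfrac{3}{2}y + \tfrac{19}{2} → -3y^{2} - 2x + \tfrac{3}{2}y + \tfrac{19}{2}
  leading term y^{2}: subtract (-3y)·g_2 from -3y^{2} - 2x + \tfrac{3}{2}y + \tfrac{19}{2} → -2x + \tfrac{9}{2}y + \tfrac{19}{2}
  leading term x: subtract (-2)·g_1 from -2x + \tfrac{9}{2}y + \tfrac{19}{2} → \tfrac{9}{2}y + \tfrac{15}{2}
  leading term y: subtract (\tfrac{9}{2})·g_2 from \tfrac{9}{2}y + \tfrac{15}{2} → 3
  leading term 1: no divisor's leading term divides it; move 3 to the remainder.
  normal form = 3.
The normal form is nonzero, so p ∉ I. Since p minus its normal form lies in I, I + (p) = I + (r) where r = 3; decide whether this ideal is the whole ring.
Here r = 3 is a nonzero constant, hence a unit: 1 ∈ I + (p), the Gröbner basis of I + (p) is {1}, and the enlarged system has no common solution — adjoining p is inconsistent.

Ideal membership is decidable via reduction modulo a Gröbner basis.

Adjoining 3y^{3} - 2x + \tfrac{3}{2}y + \tfrac{19}{2} makes the ideal the whole ring: the system is inconsistent.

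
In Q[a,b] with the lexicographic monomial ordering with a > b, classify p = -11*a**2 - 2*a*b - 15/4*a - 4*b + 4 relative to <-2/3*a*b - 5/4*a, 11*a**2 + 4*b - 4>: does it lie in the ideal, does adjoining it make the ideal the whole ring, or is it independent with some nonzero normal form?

First compute the reduced Gröbner basis of I by Buchberger's algorithm.
f_1 = -2/3*a*b - 5/4*a, LT = a*b.
f_2 = 11*a**2 + 4*b - 4, LT = a**2.

S(f_1,f_2): lcm = a**2*b. S = 15/8*a**2 - 4/11*b**2 + 4/11*b.
  leading term a**2: subtract (15/88)·f_2 from 15/8*a**2 - 4/11*b**2 + 4/11*b → -4/11*b**2 - 7/22*b + 15/22
  leading term b**2: no divisor's leading term divides it; move -4/11*b**2 to the remainder.
  leading term b: no divisor's leading term divides it; move -7/22*b to the remainder.
  leading term 1: no divisor's leading term divides it; move 15/22 to the remainder.
  remainder -4/11*b**2 - 7/22*b + 15/22 ≠ 0; add h_3 = -4/11*b**2 - 7/22*b + 15/22 to the basis.

The other S-polynomials (S(f_1,h_3), S(f_2,h_3)) all reduce to 0 modulo the current basis, so we have a Gröbner basis.
Inter-reduce: drop elements whose leading term is divisible by another's, tail-reduce, and make monic.
Reduced Gröbner basis: {a**2 + 4/11*b - 4/11, a*b + 15/8*a, b**2 + 7/8*b - 15/8}.
Label its elements g_1 = a**2 + 4/11*b - 4/11, g_2 = a*b + 15/8*a, g_3 = b**2 + 7/8*b - 15/8.

Reduce p = -11*a**2 - 2*a*b - 15/4*a - 4*b + 4 modulo G:
  leading term a**2: subtract (-11)·g_1 from -11*a**2 - 2*a*b - 15/4*a - 4*b + 4 → -2*a*b - 15/4*a
  leading term a*b: subtract (-2)·g_2 from -2*a*b - 15/4*a → 0
  normal form = 0.
Since the normal form is 0, p ∈ I.

-11*a**2 - 2*a*b - 15/4*a - 4*b + 4 lies in I (it reduces to 0).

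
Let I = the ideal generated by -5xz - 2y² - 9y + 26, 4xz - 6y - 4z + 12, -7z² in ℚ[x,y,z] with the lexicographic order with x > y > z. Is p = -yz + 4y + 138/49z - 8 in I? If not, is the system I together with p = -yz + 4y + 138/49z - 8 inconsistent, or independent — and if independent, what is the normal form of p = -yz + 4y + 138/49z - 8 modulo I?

-yz + 4y + 138/49z - 8 lies in I (it reduces to 0).

First compute the reduced Gröbner basis of I by Buchberger's algorithm.
f_1 = -5xz - 2y² - 9y + 26, LT = xz.
f_2 = 4xz - 6y - 4z + 12, LT = xz.
f_3 = -7z², LT = z².

S(f_1,f_2): lcm = xz. S = ⅖y² + 33/10y + z - 41/5.
  leading term y²: no divisor's leading term divides it; move ⅖y² to the remainder.
  leading term y: no divisor's leading term divides it; move 33/10y to the remainder.
  leading term z: no divisor's leading term divides it; move z to the remainder.
  leading term 1: no divisor's leading term divides it; move -41/5 to the remainder.
  remainder ⅖y² + 33/10y + z - 41/5 ≠ 0; add h_4 = ⅖y² + 33/10y + z - 41/5 to the basis.

S(f_1,f_3): lcm = xz². S = ⅖y²z + 9/5yz - 26/5z.
  leading term y²z: subtract (z)·h_4 from ⅖y²z + 9/5yz - 26/5z → -3/2yz - z² + 3z
  leading term yz: no divisor's leading term divides it; move -3/2yz to the remainder.
  leading term z²: subtract (1/7)·f_3 from -z² + 3z → 3z
  leading term z: no divisor's leading term divides it; move 3z to the remainder.
  remainder -3/2yz + 3z ≠ 0; add h_5 = -3/2yz + 3z to the basis.

S(f_2,f_3): lcm = xz². S = -3/2yz - z² + 3z.
  leading term yz: subtract (1)·h_5 from -3/2yz - z² + 3z → -z²
  leading term z²: subtract (1/7)·f_3 from -z² → 0
  remainder 0.

S(f_1,h_4): leading monomials are coprime, so the S-polynomial reduces to 0 (Buchberger's first criterion).
S(f_2,h_4): leading monomials are coprime, so the S-polynomial reduces to 0 (Buchberger's first criterion).
S(f_3,h_4): leading monomials are coprime, so the S-polynomial reduces to 0 (Buchberger's first criterion).
S(f_1,h_5): lcm = xyz. S = 2xz + ⅖y³ + 9/5y² - 26/5y.
  leading term xz: subtract (-⅖)·f_1 from 2xz + ⅖y³ + 9/5y² - 26/5y → ⅖y³ + y² - 44/5y + 52/5
  leading term y³: subtract (y)·h_4 from ⅖y³ + y² - 44/5y + 52/5 → -23/10y² - yz - ⅗y + 52/5
  leading term y²: subtract (-23/4)·h_4 from -23/10y² - yz - ⅗y + 52/5 → -yz + 147/8y + 23/4z - 147/4
  leading term yz: subtract (⅔)·h_5 from -yz + 147/8y + 23/4z - 147/4 → 147/8y + 15/4z - 147/4
  leading term y: no divisor's leading term divides it; move 147/8y to the remainder.
  leading term z: no divisor's leading term divides it; move 15/4z to the remainder.
  leading term 1: no divisor's leading term divides it; move -147/4 to the remainder.
  remainder 147/8y + 15/4z - 147/4 ≠ 0; add h_6 = 147/8y + 15/4z - 147/4 to the basis.

S(f_2,h_5): lcm = xyz. S = 2xz - 3/2y² - yz + 3y.
  leading term xz: subtract (-⅖)·f_1 from 2xz - 3/2y² - yz + 3y → -23/10y² - yz - ⅗y + 52/5
  leading term y²: subtract (-23/4)·h_4 from -23/10y² - yz - ⅗y + 52/5 → -yz + 147/8y + 23/4z - 147/4
  leading term yz: subtract (⅔)·h_5 from -yz + 147/8y + 23/4z - 147/4 → 147/8y + 15/4z - 147/4
  leading term y: subtract (1)·h_6 from 147/8y + 15/4z - 147/4 → 0
  remainder 0.

S(f_3,h_5): lcm = yz². S = 2z².
  leading term z²: subtract (-2/7)·f_3 from 2z² → 0
  remainder 0.

S(h_4,h_5): lcm = y²z. S = 41/4yz + 5/2z² - 41/2z.
  leading term yz: subtract (-41/6)·h_5 from 41/4yz + 5/2z² - 41/2z → 5/2z²
  leading term z²: subtract (-5/14)·f_3 from 5/2z² → 0
  remainder 0.

S(f_1,h_6): leading monomials are coprime, so the S-polynomial reduces to 0 (Buchberger's first criterion).
S(f_2,h_6): leading monomials are coprime, so the S-polynomial reduces to 0 (Buchberger's first criterion).
S(f_3,h_6): leading monomials are coprime, so the S-polynomial reduces to 0 (Buchberger's first criterion).
S(h_4,h_6): lcm = y². S = -10/49yz + 41/4y + 5/2z - 41/2.
  leading term yz: subtract (20/147)·h_5 from -10/49yz + 41/4y + 5/2z - 41/2 → 41/4y + 205/98z - 41/2
  leading term y: subtract (82/147)·h_6 from 41/4y + 205/98z - 41/2 → 0
  remainder 0.

S(h_5,h_6): lcm = yz. S = -10/49z².
  leading term z²: subtract (10/343)·f_3 from -10/49z² → 0
  remainder 0.

Every S-polynomial of the final basis reduces to 0, so we have a Gröbner basis.
Inter-reduce: drop elements whose leading term is divisible by another's, tail-reduce, and make monic.
Reduced Gröbner basis: {xz - 34/49z, y + 10/49z - 2, z²}.
Label its elements g_1 = xz - 34/49z, g_2 = y + 10/49z - 2, g_3 = z².

Reduce p = -yz + 4y + 138/49z - 8 modulo G:
  leading term yz: subtract (-z)·g_2 from -yz + 4y + 138/49z - 8 → 4y + 10/49z² + 40/49z - 8
  leading term y: subtract (4)·g_2 from 4y + 10/49z² + 40/49z - 8 → 10/49z²
  leading term z²: subtract (10/49)·g_3 from 10/49z² → 0
  normal form = 0.
Since the normal form is 0, p ∈ I.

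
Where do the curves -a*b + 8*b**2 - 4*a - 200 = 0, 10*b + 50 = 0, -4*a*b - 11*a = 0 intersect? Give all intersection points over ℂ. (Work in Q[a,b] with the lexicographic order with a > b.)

Compute a lex Gröbner basis by Buchberger's algorithm.
f_1 = -a*b - 4*a + 8*b**2 - 200, LT = a*b.
f_2 = 10*b + 50, LT = b.
f_3 = -4*a*b - 11*a, LT = a*b.

S(f_1,f_2): lcm = a*b. S = -a - 8*b**2 + 200.
  reduce S modulo (f_1, f_2, f_3):
  remainder -a ≠ 0; add h_4 = -a to the basis.

The other S-polynomials (S(f_1,f_3), S(f_2,f_3), S(f_1,h_4), S(f_2,h_4), S(f_3,h_4)) all reduce to 0 modulo the current basis, so we have a Gröbner basis.
Inter-reduce: drop elements whose leading term is divisible by another's, tail-reduce, and make monic.
Reduced Gröbner basis: {a, b + 5}.

Since the basis is lex-ordered, b + 5 is univariate in b. Its roots are {-5}. Back-substituting each root into the other basis elements fixes the other coordinates.
  b = -5: the earlier basis element becomes a = 0, giving a = 0 — point (0, -5).

{(0, -5)}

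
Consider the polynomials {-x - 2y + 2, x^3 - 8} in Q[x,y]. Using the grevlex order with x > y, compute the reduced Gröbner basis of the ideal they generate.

G = {y^3 - 3y^2 + 3y, x + 2y - 2}

Buchberger's algorithm terminates because the ascending chain of leading-term ideals stabilizes.

f_1 = -x - 2y + 2, LT = x.
f_2 = x^3 - 8, LT = x^3.

S(f_1,f_2): lcm = x^3. S = 2x^2y - 2x^2 + 8.
  leading term x^2y: subtract (-2xy)·f_1 from 2x^2y - 2x^2 + 8 → -4xy^2 - 2x^2 + 4xy + 8
  leading term xy^2: subtract (4y^2)·f_1 from -4xy^2 - 2x^2 + 4xy + 8 → 8y^3 - 2x^2 + 4xy - 8y^2 + 8
  leading term y^3: no divisor's leading term divides it; move 8y^3 to the remainder.
  leading term x^2: subtract (2x)·f_1 from -2x^2 + 4xy - 8y^2 + 8 → 8xy - 8y^2 - 4x + 8
  leading term xy: subtract (-8y)·f_1 from 8xy - 8y^2 - 4x + 8 → -24y^2 - 4x + 16y + 8
  leading term y^2: no divisor's leading term divides it; move -24y^2 to the remainder.
  leading term x: subtract (4)·f_1 from -4x + 16y + 8 → 24y
  leading term y: no divisor's leading term divides it; move 24y to the remainder.
  remainder 8y^3 - 24y^2 + 24y ≠ 0; add g_3 = 8y^3 - 24y^2 + 24y to the basis.

The other S-polynomials (S(f_1,g_3), S(f_2,g_3)) all reduce to 0 modulo the current basis, so we have a Gröbner basis.
Inter-reduce: drop elements whose leading term is divisible by another's, tail-reduce, and make monic.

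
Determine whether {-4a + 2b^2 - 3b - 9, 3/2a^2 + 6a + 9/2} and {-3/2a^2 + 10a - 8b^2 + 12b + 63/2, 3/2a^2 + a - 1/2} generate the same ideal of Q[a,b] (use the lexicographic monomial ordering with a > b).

Two ideals are equal iff their reduced Gröbner bases coincide (the reduced basis is unique for a fixed ordering).
Buchberger on the first generating set:
f_1 = -4a + 2b^2 - 3b - 9, LT = a.
f_2 = 3/2a^2 + 6a + 9/2, LT = a^2.

S(f_1,f_2): lcm = a^2. S = -1/2ab^2 + 3/4ab - 7/4a - 3.
  reduce S modulo (f_1, f_2):
  remainder -1/4b^4 + 3/4b^3 - 5/16b^2 - 3/8b + 15/16 ≠ 0; add g_3 = -1/4b^4 + 3/4b^3 - 5/16b^2 - 3/8b + 15/16 to the basis.

The other S-polynomials (S(f_1,g_3), S(f_2,g_3)) all reduce to 0 modulo the current basis, so we have a Gröbner basis.
Inter-reduce: drop elements whose leading term is divisible by another's, tail-reduce, and make monic.
Reduced Gröbner basis: {a - 1/2b^2 + 3/4b + 9/4, b^4 - 3b^3 + 5/4b^2 + 3/2b - 15/4}.

Buchberger on the second generating set:
h_1 = -3/2a^2 + 10a - 8b^2 + 12b + 63/2, LT = a^2.
h_2 = 3/2a^2 + a - 1/2, LT = a^2.

S(h_1,h_2): lcm = a^2. S = -22/3a + 16/3b^2 - 8b - 62/3.
  reduce S modulo (h_1, h_2):
  remainder -22/3a + 16/3b^2 - 8b - 62/3 ≠ 0; add k_3 = -22/3a + 16/3b^2 - 8b - 62/3 to the basis.

S(h_1,k_3): lcm = a^2. S = 8/11ab^2 - 12/11ab - 313/33a + 16/3b^2 - 8b - 21.
  reduce S modulo (h_1, h_2, k_3):
  remainder 64/121b^4 - 192/121b^3 - 80/33b^2 + 656/121b + 2080/363 ≠ 0; add k_4 = 64/121b^4 - 192/121b^3 - 80/33b^2 + 656/121b + 2080/363 to the basis.

The other S-polynomials (S(h_2,k_3), S(h_1,k_4), S(h_2,k_4), S(k_3,k_4)) all reduce to 0 modulo the current basis, so we have a Gröbner basis.
Inter-reduce: drop elements whose leading term is divisible by another's, tail-reduce, and make monic.
Reduced Gröbner basis: {a - 8/11b^2 + 12/11b + 31/11, b^4 - 3b^3 - 55/12b^2 + 41/4b + 65/6}.

The bases are distinct; the ideals are different.

No, the ideals differ.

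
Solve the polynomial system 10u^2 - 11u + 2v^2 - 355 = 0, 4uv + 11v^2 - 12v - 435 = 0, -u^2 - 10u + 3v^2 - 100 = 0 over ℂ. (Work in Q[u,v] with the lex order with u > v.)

Compute a lex Gröbner basis by Buchberger's algorithm.
f_1 = 10u^2 - 11u + 2v^2 - 355, LT = u^2.
f_2 = 4uv + 11v^2 - 12v - 435, LT = uv.
f_3 = -u^2 - 10u + 3v^2 - 100, LT = u^2.

S(f_1,f_2): lcm = u^2v. S = -11/4uv^2 + 19/10uv + 435/4u + 1/5v^3 - 71/2v.
  reduce S modulo (f_1, f_2, f_3):
  remainder 435/4u + 621/80v^3 - 539/40v^2 - 26309/80v + 1653/8 ≠ 0; add h_4 = 435/4u + 621/80v^3 - 539/40v^2 - 26309/80v + 1653/8 to the basis.

S(f_1,f_3): lcm = u^2. S = -111/10u + 16/5v^2 - 271/2.
  reduce S modulo (f_1, f_2, f_3, h_4):
  remainder 22977/29000v^3 + 26457/14500v^2 - 973433/29000v - 11441/100 ≠ 0; add h_5 = 22977/29000v^3 + 26457/14500v^2 - 973433/29000v - 11441/100 to the basis.

S(f_2,f_3): lcm = u^2v. S = 11/4uv^2 - 13uv - 435/4u + 3v^3 - 100v.
  reduce S modulo (f_1, f_2, f_3, h_4, h_5):
  remainder 1418795/61272v^2 - 20636/621v - 136950905/183816 ≠ 0; add h_6 = 1418795/61272v^2 - 20636/621v - 136950905/183816 to the basis.

S(f_2,h_5): lcm = uv^3. S = -17638/7659uv^2 + 26309/621uv + 3317890/22977u + 11/4v^4 - 3v^3 - 435/4v^2.
  reduce S modulo (f_1, f_2, f_3, h_4, h_5, h_6):
  remainder 60278815360/1197538263v + 301394076800/1197538263 ≠ 0; add h_7 = 60278815360/1197538263v + 301394076800/1197538263 to the basis.

The other S-polynomials (S(f_1,h_4), S(f_2,h_4), S(f_3,h_4), S(f_1,h_5), S(f_3,h_5), S(h_4,h_5), S(f_1,h_6), S(f_2,h_6), S(f_3,h_6), S(h_4,h_6), S(h_5,h_6), S(f_1,h_7), S(f_2,h_7), S(f_3,h_7), S(h_4,h_7), S(h_5,h_7), S(h_6,h_7)) all reduce to 0 modulo the current basis, so we have a Gröbner basis.
Inter-reduce: drop elements whose leading term is divisible by another's, tail-reduce, and make monic.
Reduced Gröbner basis: {u + 5, v + 5}.

The lex basis is triangular: the last element involves only v. Solving v + 5 = 0 gives v ∈ {-5}; substituting each value into the earlier elements determines the remaining variables.
  v = -5: the earlier basis element becomes u + 5 = 0, giving u = -5 — point (-5, -5).

{(-5, -5)}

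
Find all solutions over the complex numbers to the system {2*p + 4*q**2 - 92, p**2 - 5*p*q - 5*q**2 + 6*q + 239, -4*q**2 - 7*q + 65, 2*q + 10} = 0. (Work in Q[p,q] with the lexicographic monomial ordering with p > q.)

{(-4, -5)}

Compute a lex Gröbner basis by Buchberger's algorithm.
f_1 = 2*p + 4*q**2 - 92, LT = p.
f_2 = p**2 - 5*p*q - 5*q**2 + 6*q + 239, LT = p**2.
f_3 = -4*q**2 - 7*q + 65, LT = q**2.
f_4 = 2*q + 10, LT = q.

The S-polynomials (S(f_1,f_2), S(f_1,f_3), S(f_1,f_4), S(f_2,f_3), S(f_2,f_4), S(f_3,f_4)) all reduce to 0 modulo the current basis, so we have a Gröbner basis.
Inter-reduce: drop elements whose leading term is divisible by another's, tail-reduce, and make monic.
Reduced Gröbner basis: {p + 4, q + 5}.

The lex basis is triangular: the last element involves only q. Solving q + 5 = 0 gives q ∈ {-5}; substituting each value into the earlier elements determines the remaining variables.
  q = -5: the earlier basis element becomes p + 4 = 0, giving p = -4 — point (-4, -5).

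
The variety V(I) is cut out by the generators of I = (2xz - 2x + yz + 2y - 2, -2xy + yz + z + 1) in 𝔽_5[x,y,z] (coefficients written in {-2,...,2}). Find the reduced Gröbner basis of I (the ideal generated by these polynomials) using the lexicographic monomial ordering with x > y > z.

G = {xy + 2yz + 2z + 2, xz - x - 2yz + y - 1, y²z + 2y² + yz² - yz - 2y + z² - 1}

Buchberger's algorithm terminates because the ascending chain of leading-term ideals stabilizes.

f_1 = 2xz - 2x + yz + 2y - 2, LT = xz.
f_2 = -2xy + yz + z + 1, LT = xy.

S(f_1,f_2): lcm = xyz. S = -xy - 2y²z + y² - 2yz² - y - 2z² - 2z.
  leading term xy: subtract (-2)·f_2 from -xy - 2y²z + y² - 2yz² - y - 2z² - 2z → -2y²z + y² - 2yz² + 2yz - y - 2z² + 2
  leading term y²z: no divisor's leading term divides it; move -2y²z to the remainder.
  leading term y²: no divisor's leading term divides it; move y² to the remainder.
  leading term yz²: no divisor's leading term divides it; move -2yz² to the remainder.
  leading term yz: no divisor's leading term divides it; move 2yz to the remainder.
  leading term y: no divisor's leading term divides it; move -y to the remainder.
  leading term z²: no divisor's leading term divides it; move -2z² to the remainder.
  leading term 1: no divisor's leading term divides it; move 2 to the remainder.
  remainder -2y²z + y² - 2yz² + 2yz - y - 2z² + 2 ≠ 0; add g_3 = -2y²z + y² - 2yz² + 2yz - y - 2z² + 2 to the basis.

S(f_1,g_3): lcm = xy²z. S = 2xy² - xyz² + xyz + 2xy - xz² + x - 2y³z + y³ - y².
  leading term xy²: subtract (-y)·f_2 from 2xy² - xyz² + xyz + 2xy - xz² + x - 2y³z + y³ - y² → -xyz² + xyz + 2xy - xz² + x - 2y³z + y³ + y²z - y² + yz + y
  leading term xyz²: subtract (2yz)·f_1 from -xyz² + xyz + 2xy - xz² + x - 2y³z + y³ + y²z - y² + yz + y → 2xy - xz² + x - 2y³z + y³ - 2y²z² + 2y²z - y² + y
  leading term xy: subtract (-1)·f_2 from 2xy - xz² + x - 2y³z + y³ - 2y²z² + 2y²z - y² + y → -xz² + x - 2y³z + y³ - 2y²z² + 2y²z - y² + yz + y + z + 1
  leading term xz²: subtract (2z)·f_1 from -xz² + x - 2y³z + y³ - 2y²z² + 2y²z - y² + yz + y + z + 1 → -xz + x - 2y³z + y³ - 2y²z² + 2y²z - y² - 2yz² + 2yz + y + 1
  leading term xz: subtract (2)·f_1 from -xz + x - 2y³z + y³ - 2y²z² + 2y²z - y² - 2yz² + 2yz + y + 1 → -2y³z + y³ - 2y²z² + 2y²z - y² - 2yz² + 2y
  leading term y³z: subtract (y)·g_3 from -2y³z + y³ - 2y²z² + 2y²z - y² - 2yz² + 2y → 0
  remainder 0.

S(f_2,g_3): lcm = xy²z. S = -2xy² - xyz² + xyz + 2xy - xz² + x + 2y²z² + 2yz² + 2yz.
  leading term xy²: subtract (y)·f_2 from -2xy² - xyz² + xyz + 2xy - xz² + x + 2y²z² + 2yz² + 2yz → -xyz² + xyz + 2xy - xz² + x + 2y²z² - y²z + 2yz² + yz - y
  leading term xyz²: subtract (2yz)·f_1 from -xyz² + xyz + 2xy - xz² + x + 2y²z² - y²z + 2yz² + yz - y → 2xy - xz² + x + 2yz² - y
  leading term xy: subtract (-1)·f_2 from 2xy - xz² + x + 2yz² - y → -xz² + x + 2yz² + yz - y + z + 1
  leading term xz²: subtract (2z)·f_1 from -xz² + x + 2yz² + yz - y + z + 1 → -xz + x + 2yz - y + 1
  leading term xz: subtract (2)·f_1 from -xz + x + 2yz - y + 1 → 0
  remainder 0.

Every S-polynomial of the final basis reduces to 0, so we have a Gröbner basis.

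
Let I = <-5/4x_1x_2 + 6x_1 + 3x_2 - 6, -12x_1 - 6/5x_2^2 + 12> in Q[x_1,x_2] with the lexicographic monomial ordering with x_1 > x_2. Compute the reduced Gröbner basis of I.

f_1 = -5/4x_1x_2 + 6x_1 + 3x_2 - 6, LT = x_1x_2.
f_2 = -12x_1 - 6/5x_2^2 + 12, LT = x_1.

S(f_1,f_2): lcm = x_1x_2. S = -24/5x_1 - 1/10x_2^3 - 7/5x_2 + 24/5.
  leading term x_1: subtract (2/5)·f_2 from -24/5x_1 - 1/10x_2^3 - 7/5x_2 + 24/5 → -1/10x_2^3 + 12/25x_2^2 - 7/5x_2
  leading term x_2^3: no divisor's leading term divides it; move -1/10x_2^3 to the remainder.
  leading term x_2^2: no divisor's leading term divides it; move 12/25x_2^2 to the remainder.
  leading term x_2: no divisor's leading term divides it; move -7/5x_2 to the remainder.
  remainder -1/10x_2^3 + 12/25x_2^2 - 7/5x_2 ≠ 0; add g_3 = -1/10x_2^3 + 12/25x_2^2 - 7/5x_2 to the basis.

The other S-polynomials (S(f_1,g_3), S(f_2,g_3)) all reduce to 0 modulo the current basis, so we have a Gröbner basis.
Inter-reduce: drop elements whose leading term is divisible by another's, tail-reduce, and make monic.

G = {x_1 + 1/10x_2^2 - 1, x_2^3 - 24/5x_2^2 + 14x_2}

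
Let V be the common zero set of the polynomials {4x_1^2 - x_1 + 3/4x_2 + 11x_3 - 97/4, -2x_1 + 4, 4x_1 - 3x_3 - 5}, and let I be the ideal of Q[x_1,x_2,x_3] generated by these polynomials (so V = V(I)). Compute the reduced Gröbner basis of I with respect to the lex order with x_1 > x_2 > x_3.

G = {x_1 - 2, x_2 + 1, x_3 - 1}

Buchberger's algorithm terminates because the ascending chain of leading-term ideals stabilizes.

f_1 = 4x_1^2 - x_1 + 3/4x_2 + 11x_3 - 97/4, LT = x_1^2.
f_2 = -2x_1 + 4, LT = x_1.
f_3 = 4x_1 - 3x_3 - 5, LT = x_1.

S(f_1,f_2): lcm = x_1^2. S = 7/4x_1 + 3/16x_2 + 11/4x_3 - 97/16.
  leading term x_1: subtract (-7/8)·f_2 from 7/4x_1 + 3/16x_2 + 11/4x_3 - 97/16 → 3/16x_2 + 11/4x_3 - 41/16
  leading term x_2: no divisor's leading term divides it; move 3/16x_2 to the remainder.
  leading term x_3: no divisor's leading term divides it; move 11/4x_3 to the remainder.
  leading term 1: no divisor's leading term divides it; move -41/16 to the remainder.
  remainder 3/16x_2 + 11/4x_3 - 41/16 ≠ 0; add g_4 = 3/16x_2 + 11/4x_3 - 41/16 to the basis.

S(f_1,f_3): lcm = x_1^2. S = 3/4x_1x_3 + x_1 + 3/16x_2 + 11/4x_3 - 97/16.
  leading term x_1x_3: subtract (-3/8x_3)·f_2 from 3/4x_1x_3 + x_1 + 3/16x_2 + 11/4x_3 - 97/16 → x_1 + 3/16x_2 + 17/4x_3 - 97/16
  leading term x_1: subtract (-1/2)·f_2 from x_1 + 3/16x_2 + 17/4x_3 - 97/16 → 3/16x_2 + 17/4x_3 - 65/16
  leading term x_2: subtract (1)·g_4 from 3/16x_2 + 17/4x_3 - 65/16 → 3/2x_3 - 3/2
  leading term x_3: no divisor's leading term divides it; move 3/2x_3 to the remainder.
  leading term 1: no divisor's leading term divides it; move -3/2 to the remainder.
  remainder 3/2x_3 - 3/2 ≠ 0; add g_5 = 3/2x_3 - 3/2 to the basis.

The other S-polynomials (S(f_2,f_3), S(f_1,g_4), S(f_2,g_4), S(f_3,g_4), S(f_1,g_5), S(f_2,g_5), S(f_3,g_5), S(g_4,g_5)) all reduce to 0 modulo the current basis, so we have a Gröbner basis.
Inter-reduce: drop elements whose leading term is divisible by another's, tail-reduce, and make monic.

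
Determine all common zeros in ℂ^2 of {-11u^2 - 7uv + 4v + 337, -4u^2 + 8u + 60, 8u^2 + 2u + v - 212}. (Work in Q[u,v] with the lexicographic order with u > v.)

{(5, 2)}

Compute a lex Gröbner basis by Buchberger's algorithm.
f_1 = -11u^2 - 7uv + 4v + 337, LT = u^2.
f_2 = -4u^2 + 8u + 60, LT = u^2.
f_3 = 8u^2 + 2u + v - 212, LT = u^2.

S(f_1,f_2): lcm = u^2. S = 7/11uv + 2u - 4/11v - 172/11.
  leading term uv: no divisor's leading term divides it; move 7/11uv to the remainder.
  leading term u: no divisor's leading term divides it; move 2u to the remainder.
  leading term v: no divisor's leading term divides it; move -4/11v to the remainder.
  leading term 1: no divisor's leading term divides it; move -172/11 to the remainder.
  remainder 7/11uv + 2u - 4/11v - 172/11 ≠ 0; add h_4 = 7/11uv + 2u - 4/11v - 172/11 to the basis.

S(f_1,f_3): lcm = u^2. S = 7/11uv - 1/4u - 43/88v - 91/22.
  leading term uv: subtract (1)·h_4 from 7/11uv - 1/4u - 43/88v - 91/22 → -9/4u - 1/8v + 23/2
  leading term u: no divisor's leading term divides it; move -9/4u to the remainder.
  leading term v: no divisor's leading term divides it; move -1/8v to the remainder.
  leading term 1: no divisor's leading term divides it; move 23/2 to the remainder.
  remainder -9/4u - 1/8v + 23/2 ≠ 0; add h_5 = -9/4u - 1/8v + 23/2 to the basis.

S(f_2,f_3): lcm = u^2. S = -9/4u - 1/8v + 23/2.
  leading term u: subtract (1)·h_5 from -9/4u - 1/8v + 23/2 → 0
  remainder 0.

S(f_1,h_4): lcm = u^2v. S = -22/7u^2 + 7/11uv^2 + 4/7uv + 172/7u - 4/11v^2 - 337/11v.
  leading term u^2: subtract (2/7)·f_1 from -22/7u^2 + 7/11uv^2 + 4/7uv + 172/7u - 4/11v^2 - 337/11v → 7/11uv^2 + 18/7uv + 172/7u - 4/11v^2 - 2447/77v - 674/7
  leading term uv^2: subtract (v)·h_4 from 7/11uv^2 + 18/7uv + 172/7u - 4/11v^2 - 2447/77v - 674/7 → 4/7uv + 172/7u - 113/7v - 674/7
  leading term uv: subtract (44/49)·h_4 from 4/7uv + 172/7u - 113/7v - 674/7 → 1116/49u - 775/49v - 4030/49
  leading term u: subtract (-496/49)·h_5 from 1116/49u - 775/49v - 4030/49 → -837/49v + 1674/49
  leading term v: no divisor's leading term divides it; move -837/49v to the remainder.
  leading term 1: no divisor's leading term divides it; move 1674/49 to the remainder.
  remainder -837/49v + 1674/49 ≠ 0; add h_6 = -837/49v + 1674/49 to the basis.

S(f_2,h_4): lcm = u^2v. S = -22/7u^2 - 10/7uv + 172/7u - 15v.
  leading term u^2: subtract (2/7)·f_1 from -22/7u^2 - 10/7uv + 172/7u - 15v → 4/7uv + 172/7u - 113/7v - 674/7
  leading term uv: subtract (44/49)·h_4 from 4/7uv + 172/7u - 113/7v - 674/7 → 1116/49u - 775/49v - 4030/49
  leading term u: subtract (-496/49)·h_5 from 1116/49u - 775/49v - 4030/49 → -837/49v + 1674/49
  leading term v: subtract (1)·h_6 from -837/49v + 1674/49 → 0
  remainder 0.

S(f_3,h_4): lcm = u^2v. S = -22/7u^2 + 23/28uv + 172/7u + 1/8v^2 - 53/2v.
  leading term u^2: subtract (2/7)·f_1 from -22/7u^2 + 23/28uv + 172/7u + 1/8v^2 - 53/2v → 79/28uv + 172/7u + 1/8v^2 - 387/14v - 674/7
  leading term uv: subtract (869/196)·h_4 from 79/28uv + 172/7u + 1/8v^2 - 387/14v - 674/7 → 1539/98u + 1/8v^2 - 2551/98v - 1321/49
  leading term u: subtract (-342/49)·h_5 from 1539/98u + 1/8v^2 - 2551/98v - 1321/49 → 1/8v^2 - 5273/196v + 2612/49
  leading term v^2: subtract (-49/6696v)·h_6 from 1/8v^2 - 5273/196v + 2612/49 → -1306/49v + 2612/49
  leading term v: subtract (1306/837)·h_6 from -1306/49v + 2612/49 → 0
  remainder 0.

S(f_1,h_5): lcm = u^2. S = 115/198uv + 46/9u - 4/11v - 337/11.
  leading term uv: subtract (115/126)·h_4 from 115/198uv + 46/9u - 4/11v - 337/11 → 23/7u - 2/63v - 1031/63
  leading term u: subtract (-92/63)·h_5 from 23/7u - 2/63v - 1031/63 → -3/14v + 3/7
  leading term v: subtract (7/558)·h_6 from -3/14v + 3/7 → 0
  remainder 0.

S(f_2,h_5): lcm = u^2. S = -1/18uv + 28/9u - 15.
  leading term uv: subtract (-11/126)·h_4 from -1/18uv + 28/9u - 15 → 23/7u - 2/63v - 1031/63
  leading term u: subtract (-92/63)·h_5 from 23/7u - 2/63v - 1031/63 → -3/14v + 3/7
  leading term v: subtract (7/558)·h_6 from -3/14v + 3/7 → 0
  remainder 0.

S(f_3,h_5): lcm = u^2. S = -1/18uv + 193/36u + 1/8v - 53/2.
  leading term uv: subtract (-11/126)·h_4 from -1/18uv + 193/36u + 1/8v - 53/2 → 155/28u + 47/504v - 3511/126
  leading term u: subtract (-155/63)·h_5 from 155/28u + 47/504v - 3511/126 → -3/14v + 3/7
  leading term v: subtract (7/558)·h_6 from -3/14v + 3/7 → 0
  remainder 0.

S(h_4,h_5): lcm = uv. S = 22/7u - 1/18v^2 + 286/63v - 172/7.
  leading term u: subtract (-88/63)·h_5 from 22/7u - 1/18v^2 + 286/63v - 172/7 → -1/18v^2 + 275/63v - 536/63
  leading term v^2: subtract (49/15066v)·h_6 from -1/18v^2 + 275/63v - 536/63 → 268/63v - 536/63
  leading term v: subtract (-1876/7533)·h_6 from 268/63v - 536/63 → 0
  remainder 0.

S(f_1,h_6): leading monomials are coprime, so the S-polynomial reduces to 0 (Buchberger's first criterion).
S(f_2,h_6): leading monomials are coprime, so the S-polynomial reduces to 0 (Buchberger's first criterion).
S(f_3,h_6): leading monomials are coprime, so the S-polynomial reduces to 0 (Buchberger's first criterion).
S(h_4,h_6): lcm = uv. S = 36/7u - 4/7v - 172/7.
  leading term u: subtract (-16/7)·h_5 from 36/7u - 4/7v - 172/7 → -6/7v + 12/7
  leading term v: subtract (14/279)·h_6 from -6/7v + 12/7 → 0
  remainder 0.

S(h_5,h_6): leading monomials are coprime, so the S-polynomial reduces to 0 (Buchberger's first criterion).
Every S-polynomial of the final basis reduces to 0, so we have a Gröbner basis.
Inter-reduce: drop elements whose leading term is divisible by another's, tail-reduce, and make monic.
Reduced Gröbner basis: {u - 5, v - 2}.

Elimination: the polynomial v - 2 lies in the elimination ideal for v, so v ∈ {2}. For each such v, the remaining basis elements (now univariate) give the rest of the solution.
  v = 2: the earlier basis element becomes u - 5 = 0, giving u = 5 — point (5, 2).
Check: every point annihilates each of the original generators.
Zero-dimensionality of the ideal guarantees finitely many solutions over ℂ.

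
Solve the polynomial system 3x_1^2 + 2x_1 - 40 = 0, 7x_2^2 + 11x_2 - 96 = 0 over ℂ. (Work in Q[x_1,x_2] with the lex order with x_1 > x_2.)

{(-4, -32/7), (10/3, -32/7), (-4, 3), (10/3, 3)}

Compute a lex Gröbner basis by Buchberger's algorithm.
f_1 = 3x_1^2 + 2x_1 - 40, LT = x_1^2.
f_2 = 7x_2^2 + 11x_2 - 96, LT = x_2^2.

S(f_1,f_2): leading monomials are coprime, so the S-polynomial reduces to 0 (Buchberger's first criterion).
Every S-polynomial of the final basis reduces to 0, so we have a Gröbner basis.
Inter-reduce: drop elements whose leading term is divisible by another's, tail-reduce, and make monic.
Reduced Gröbner basis: {x_1^2 + 2/3x_1 - 40/3, x_2^2 + 11/7x_2 - 96/7}.

Since the basis is lex-ordered, x_2^2 + 11/7x_2 - 96/7 is univariate in x_2. Its roots are {-32/7, 3}. Back-substituting each root into the other basis elements fixes the other coordinates.
  x_2 = -32/7: the earlier basis element becomes x_1^2 + 2/3x_1 - 40/3 = 0, giving x_1 = -4, 10/3 — points (-4, -32/7), (10/3, -32/7).
  x_2 = 3: the earlier basis element becomes x_1^2 + 2/3x_1 - 40/3 = 0, giving x_1 = -4, 10/3 — points (-4, 3), (10/3, 3).
Each listed point satisfies every original equation (direct substitution).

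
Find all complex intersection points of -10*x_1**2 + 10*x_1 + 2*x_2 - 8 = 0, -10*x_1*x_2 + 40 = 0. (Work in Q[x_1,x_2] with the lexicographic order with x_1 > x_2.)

Compute a lex Gröbner basis by Buchberger's algorithm.
f_1 = -10*x_1**2 + 10*x_1 + 2*x_2 - 8, LT = x_1**2.
f_2 = -10*x_1*x_2 + 40, LT = x_1*x_2.

S(f_1,f_2): lcm = x_1**2*x_2. S = -x_1*x_2 + 4*x_1 - 1/5*x_2**2 + 4/5*x_2.
  leading term x_1*x_2: subtract (1/10)·f_2 from -x_1*x_2 + 4*x_1 - 1/5*x_2**2 + 4/5*x_2 → 4*x_1 - 1/5*x_2**2 + 4/5*x_2 - 4
  leading term x_1: no divisor's leading term divides it; move 4*x_1 to the remainder.
  leading term x_2**2: no divisor's leading term divides it; move -1/5*x_2**2 to the remainder.
  leading term x_2: no divisor's leading term divides it; move 4/5*x_2 to the remainder.
  leading term 1: no divisor's leading term divides it; move -4 to the remainder.
  remainder 4*x_1 - 1/5*x_2**2 + 4/5*x_2 - 4 ≠ 0; add h_3 = 4*x_1 - 1/5*x_2**2 + 4/5*x_2 - 4 to the basis.

S(f_2,h_3): lcm = x_1*x_2. S = 1/20*x_2**3 - 1/5*x_2**2 + x_2 - 4.
  leading term x_2**3: no divisor's leading term divides it; move 1/20*x_2**3 to the remainder.
  leading term x_2**2: no divisor's leading term divides it; move -1/5*x_2**2 to the remainder.
  leading term x_2: no divisor's leading term divides it; move x_2 to the remainder.
  leading term 1: no divisor's leading term divides it; move -4 to the remainder.
  remainder 1/20*x_2**3 - 1/5*x_2**2 + x_2 - 4 ≠ 0; add h_4 = 1/20*x_2**3 - 1/5*x_2**2 + x_2 - 4 to the basis.

The other S-polynomials (S(f_1,h_3), S(f_1,h_4), S(f_2,h_4), S(h_3,h_4)) all reduce to 0 modulo the current basis, so we have a Gröbner basis.
Inter-reduce: drop elements whose leading term is divisible by another's, tail-reduce, and make monic.
Reduced Gröbner basis: {x_1 - 1/20*x_2**2 + 1/5*x_2 - 1, x_2**3 - 4*x_2**2 + 20*x_2 - 80}.

Elimination: the polynomial x_2**3 - 4*x_2**2 + 20*x_2 - 80 lies in the elimination ideal for x_2, so x_2 ∈ {4, -2*sqrt(5)*I, 2*sqrt(5)*I}. For each such x_2, the remaining basis elements (now univariate) give the rest of the solution.
  x_2 = 4: the earlier basis element becomes x_1 - 1 = 0, giving x_1 = 1 — point (1, 4).
  x_2 = -2*sqrt(5)*I: the earlier basis element becomes x_1 - 2*sqrt(5)*I/5 = 0, giving x_1 = 2*sqrt(5)*I/5 — point (2*sqrt(5)*I/5, -2*sqrt(5)*I).
  x_2 = 2*sqrt(5)*I: the earlier basis element becomes x_1 + 2*sqrt(5)*I/5 = 0, giving x_1 = -2*sqrt(5)*I/5 — point (-2*sqrt(5)*I/5, 2*sqrt(5)*I).
Check: every point annihilates each of the original generators.

{(1, 4), (2*sqrt(5)*I/5, -2*sqrt(5)*I), (-2*sqrt(5)*I/5, 2*sqrt(5)*I)}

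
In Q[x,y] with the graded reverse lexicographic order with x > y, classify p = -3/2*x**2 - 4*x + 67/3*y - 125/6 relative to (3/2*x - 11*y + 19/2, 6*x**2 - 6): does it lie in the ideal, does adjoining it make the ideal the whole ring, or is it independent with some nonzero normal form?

First compute the reduced Gröbner basis of I by Buchberger's algorithm.
f_1 = 3/2*x - 11*y + 19/2, LT = x.
f_2 = 6*x**2 - 6, LT = x**2.

S(f_1,f_2): lcm = x**2. S = -22/3*x*y + 19/3*x + 1.
  leading term x*y: subtract (-44/9*y)·f_1 from -22/3*x*y + 19/3*x + 1 → -484/9*y**2 + 19/3*x + 418/9*y + 1
  leading term y**2: no divisor's leading term divides it; move -484/9*y**2 to the remainder.
  leading term x: subtract (38/9)·f_1 from 19/3*x + 418/9*y + 1 → 836/9*y - 352/9
  leading term y: no divisor's leading term divides it; move 836/9*y to the remainder.
  leading term 1: no divisor's leading term divides it; move -352/9 to the remainder.
  remainder -484/9*y**2 + 836/9*y - 352/9 ≠ 0; add h_3 = -484/9*y**2 + 836/9*y - 352/9 to the basis.

The other S-polynomials (S(f_1,h_3), S(f_2,h_3)) all reduce to 0 modulo the current basis, so we have a Gröbner basis.
Inter-reduce: drop elements whose leading term is divisible by another's, tail-reduce, and make monic.
Reduced Gröbner basis: {y**2 - 19/11*y + 8/11, x - 22/3*y + 19/3}.
Label its elements g_1 = y**2 - 19/11*y + 8/11, g_2 = x - 22/3*y + 19/3.

Reduce p = -3/2*x**2 - 4*x + 67/3*y - 125/6 modulo G:
  leading term x**2: subtract (-3/2*x)·g_2 from -3/2*x**2 - 4*x + 67/3*y - 125/6 → -11*x*y + 11/2*x + 67/3*y - 125/6
  leading term x*y: subtract (-11*y)·g_2 from -11*x*y + 11/2*x + 67/3*y - 125/6 → -242/3*y**2 + 11/2*x + 92*y - 125/6
  leading term y**2: subtract (-242/3)·g_1 from -242/3*y**2 + 11/2*x + 92*y - 125/6 → 11/2*x - 142/3*y + 227/6
  leading term x: subtract (11/2)·g_2 from 11/2*x - 142/3*y + 227/6 → -7*y + 3
  leading term y: no divisor's leading term divides it; move -7*y to the remainder.
  leading term 1: no divisor's leading term divides it; move 3 to the remainder.
  normal form = -7*y + 3.
The normal form is nonzero, so p ∉ I. Since p minus its normal form lies in I, I + (p) = I + (r) where r = -7*y + 3; decide whether this ideal is the whole ring.
Run Buchberger on G together with r (pairs among the g_i already reduce to 0 since G is a Gröbner basis):
g_1 = y**2 - 19/11*y + 8/11, LT = y**2.
g_2 = x - 22/3*y + 19/3, LT = x.
r = -7*y + 3, LT = y.

S(g_1,r): lcm = y**2. S = -100/77*y + 8/11.
  leading term y: subtract (100/539)·r from -100/77*y + 8/11 → 92/539
  leading term 1: no divisor's leading term divides it; move 92/539 to the remainder.
  remainder 92/539 ≠ 0; add m_4 = 92/539 to the basis.

The other S-polynomials (S(g_1,g_2), S(g_2,r), S(g_1,m_4), S(g_2,m_4), S(r,m_4)) all reduce to 0 modulo the current basis, so we have a Gröbner basis.
Inter-reduce: drop elements whose leading term is divisible by another's, tail-reduce, and make monic.
Reduced Gröbner basis: {1}.
The reduced Gröbner basis of I + (p) is {1}: the ideal is the whole ring, so the enlarged system has no common solution — adjoining p is inconsistent.

Adjoining -3/2*x**2 - 4*x + 67/3*y - 125/6 makes the ideal the whole ring: the system is inconsistent.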